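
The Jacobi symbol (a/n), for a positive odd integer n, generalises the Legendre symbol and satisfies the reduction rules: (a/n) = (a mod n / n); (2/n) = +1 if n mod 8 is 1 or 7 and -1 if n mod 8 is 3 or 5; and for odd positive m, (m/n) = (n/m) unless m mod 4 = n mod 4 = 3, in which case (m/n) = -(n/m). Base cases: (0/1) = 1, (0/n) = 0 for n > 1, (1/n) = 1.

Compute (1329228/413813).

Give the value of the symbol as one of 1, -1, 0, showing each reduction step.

-1

(1329228/413813) = (87789/413813)   [reduce mod 413813]
reciprocity: (87789/413813) = +1·(413813/87789) since 87789 mod 4 = 1, 413813 mod 4 = 1; sign now +1
(413813/87789) = (62657/87789)   [reduce mod 87789]
reciprocity: (62657/87789) = +1·(87789/62657) since 62657 mod 4 = 1, 87789 mod 4 = 1; sign now +1
(87789/62657) = (25132/62657)   [reduce mod 62657]
25132 = 2^2·6283; (2/62657) = +1 since 62657 mod 8 = 1, so (25132/62657) = (+1)^2·(6283/62657); sign now +1
reciprocity: (6283/62657) = +1·(62657/6283) since 6283 mod 4 = 3, 62657 mod 4 = 1; sign now +1
(62657/6283) = (6110/6283)   [reduce mod 6283]
6110 = 2^1·3055; (2/6283) = -1 since 6283 mod 8 = 3, so (6110/6283) = (-1)^1·(3055/6283); sign now -1
reciprocity: (3055/6283) = -1·(6283/3055) since 3055 mod 4 = 3, 6283 mod 4 = 3; sign now +1
(6283/3055) = (173/3055)   [reduce mod 3055]
reciprocity: (173/3055) = +1·(3055/173) since 173 mod 4 = 1, 3055 mod 4 = 3; sign now +1
(3055/173) = (114/173)   [reduce mod 173]
114 = 2^1·57; (2/173) = -1 since 173 mod 8 = 5, so (114/173) = (-1)^1·(57/173); sign now -1
reciprocity: (57/173) = +1·(173/57) since 57 mod 4 = 1, 173 mod 4 = 1; sign now -1
(173/57) = (2/57)   [reduce mod 57]
2 = 2^1·1; (2/57) = +1 since 57 mod 8 = 1, so (2/57) = (+1)^1·(1/57); sign now -1
(1/57) = 1; final value = sign = -1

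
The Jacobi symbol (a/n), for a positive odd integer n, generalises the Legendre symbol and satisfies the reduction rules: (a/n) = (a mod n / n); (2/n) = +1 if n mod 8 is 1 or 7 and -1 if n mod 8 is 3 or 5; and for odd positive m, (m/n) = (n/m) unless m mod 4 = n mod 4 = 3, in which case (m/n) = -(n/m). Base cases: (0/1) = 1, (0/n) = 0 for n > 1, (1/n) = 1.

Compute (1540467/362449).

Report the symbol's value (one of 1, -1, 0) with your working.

1

(1540467/362449) = (90671/362449)   [reduce mod 362449]
reciprocity: (90671/362449) = +1·(362449/90671) since 90671 mod 4 = 3, 362449 mod 4 = 1; sign now +1
(362449/90671) = (90436/90671)   [reduce mod 90671]
90436 = 2^2·22609; (2/90671) = +1 since 90671 mod 8 = 7, so (90436/90671) = (+1)^2·(22609/90671); sign now +1
reciprocity: (22609/90671) = +1·(90671/22609) since 22609 mod 4 = 1, 90671 mod 4 = 3; sign now +1
(90671/22609) = (235/22609)   [reduce mod 22609]
reciprocity: (235/22609) = +1·(22609/235) since 235 mod 4 = 3, 22609 mod 4 = 1; sign now +1
(22609/235) = (49/235)   [reduce mod 235]
reciprocity: (49/235) = +1·(235/49) since 49 mod 4 = 1, 235 mod 4 = 3; sign now +1
(235/49) = (39/49)   [reduce mod 49]
reciprocity: (39/49) = +1·(49/39) since 39 mod 4 = 3, 49 mod 4 = 1; sign now +1
(49/39) = (10/39)   [reduce mod 39]
10 = 2^1·5; (2/39) = +1 since 39 mod 8 = 7, so (10/39) = (+1)^1·(5/39); sign now +1
reciprocity: (5/39) = +1·(39/5) since 5 mod 4 = 1, 39 mod 4 = 3; sign now +1
(39/5) = (4/5)   [reduce mod 5]
4 = 2^2·1; (2/5) = -1 since 5 mod 8 = 5, so (4/5) = (-1)^2·(1/5); sign now +1
(1/5) = 1; final value = sign = +1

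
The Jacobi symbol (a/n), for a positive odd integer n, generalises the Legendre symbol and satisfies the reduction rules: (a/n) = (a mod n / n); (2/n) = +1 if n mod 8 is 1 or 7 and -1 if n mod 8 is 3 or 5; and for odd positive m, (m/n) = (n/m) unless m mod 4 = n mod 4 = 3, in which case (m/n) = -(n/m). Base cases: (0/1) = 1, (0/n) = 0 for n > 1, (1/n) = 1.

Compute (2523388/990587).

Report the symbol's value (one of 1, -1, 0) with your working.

1

(2523388/990587): 2523388 mod 990587 = 542214, so (2523388/990587) = (542214/990587)
factor out 2^1: 542214 = 2^1·271107; with 990587 mod 8 = 3, (2/990587) = -1; sign now -1; continue with (271107/990587)
flip (271107/990587) -> (990587/271107): both odd, 271107 mod 4 = 3, 990587 mod 4 = 3, so the flip contributes -1; sign now +1
(990587/271107): 990587 mod 271107 = 177266, so (990587/271107) = (177266/271107)
factor out 2^1: 177266 = 2^1·88633; with 271107 mod 8 = 3, (2/271107) = -1; sign now -1; continue with (88633/271107)
flip (88633/271107) -> (271107/88633): both odd, 88633 mod 4 = 1, 271107 mod 4 = 3, so the flip contributes +1; sign now -1
(271107/88633): 271107 mod 88633 = 5208, so (271107/88633) = (5208/88633)
factor out 2^3: 5208 = 2^3·651; with 88633 mod 8 = 1, (2/88633) = +1; sign now -1; continue with (651/88633)
flip (651/88633) -> (88633/651): both odd, 651 mod 4 = 3, 88633 mod 4 = 1, so the flip contributes +1; sign now -1
(88633/651): 88633 mod 651 = 97, so (88633/651) = (97/651)
flip (97/651) -> (651/97): both odd, 97 mod 4 = 1, 651 mod 4 = 3, so the flip contributes +1; sign now -1
(651/97): 651 mod 97 = 69, so (651/97) = (69/97)
flip (69/97) -> (97/69): both odd, 69 mod 4 = 1, 97 mod 4 = 1, so the flip contributes +1; sign now -1
(97/69): 97 mod 69 = 28, so (97/69) = (28/69)
factor out 2^2: 28 = 2^2·7; with 69 mod 8 = 5, (2/69) = -1; sign now -1; continue with (7/69)
flip (7/69) -> (69/7): both odd, 7 mod 4 = 3, 69 mod 4 = 1, so the flip contributes +1; sign now -1
(69/7): 69 mod 7 = 6, so (69/7) = (6/7)
factor out 2^1: 6 = 2^1·3; with 7 mod 8 = 7, (2/7) = +1; sign now -1; continue with (3/7)
flip (3/7) -> (7/3): both odd, 3 mod 4 = 3, 7 mod 4 = 3, so the flip contributes -1; sign now +1
(7/3): 7 mod 3 = 1, so (7/3) = (1/3)
reached (1/3) = 1, so the symbol is +1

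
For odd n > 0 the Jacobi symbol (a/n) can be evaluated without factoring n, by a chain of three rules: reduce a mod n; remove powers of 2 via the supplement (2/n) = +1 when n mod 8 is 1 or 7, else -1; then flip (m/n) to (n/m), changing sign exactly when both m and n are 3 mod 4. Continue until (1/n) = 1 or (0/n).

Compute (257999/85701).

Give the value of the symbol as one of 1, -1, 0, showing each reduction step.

(257999/85701) = (896/85701)   [reduce mod 85701]
896 = 2^7·7; (2/85701) = -1 since 85701 mod 8 = 5, so (896/85701) = (-1)^7·(7/85701); sign now -1
reciprocity: (7/85701) = +1·(85701/7) since 7 mod 4 = 3, 85701 mod 4 = 1; sign now -1
(85701/7) = (0/7)   [reduce mod 7]
(0/7) = 0   [gcd(a, n) > 1]; final value = 0

0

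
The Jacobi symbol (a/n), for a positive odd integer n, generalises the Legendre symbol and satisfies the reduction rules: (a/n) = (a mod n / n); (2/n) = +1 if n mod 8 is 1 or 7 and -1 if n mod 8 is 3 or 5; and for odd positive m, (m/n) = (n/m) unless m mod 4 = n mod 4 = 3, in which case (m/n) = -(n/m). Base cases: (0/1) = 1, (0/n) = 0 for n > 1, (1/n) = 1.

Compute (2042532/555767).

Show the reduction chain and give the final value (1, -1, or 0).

-1

(2042532/555767): 2042532 mod 555767 = 375231, so (2042532/555767) = (375231/555767)
flip (375231/555767) -> (555767/375231): both odd, 375231 mod 4 = 3, 555767 mod 4 = 3, so the flip contributes -1; sign now -1
(555767/375231): 555767 mod 375231 = 180536, so (555767/375231) = (180536/375231)
factor out 2^3: 180536 = 2^3·22567; with 375231 mod 8 = 7, (2/375231) = +1; sign now -1; continue with (22567/375231)
flip (22567/375231) -> (375231/22567): both odd, 22567 mod 4 = 3, 375231 mod 4 = 3, so the flip contributes -1; sign now +1
(375231/22567): 375231 mod 22567 = 14159, so (375231/22567) = (14159/22567)
flip (14159/22567) -> (22567/14159): both odd, 14159 mod 4 = 3, 22567 mod 4 = 3, so the flip contributes -1; sign now -1
(22567/14159): 22567 mod 14159 = 8408, so (22567/14159) = (8408/14159)
factor out 2^3: 8408 = 2^3·1051; with 14159 mod 8 = 7, (2/14159) = +1; sign now -1; continue with (1051/14159)
flip (1051/14159) -> (14159/1051): both odd, 1051 mod 4 = 3, 14159 mod 4 = 3, so the flip contributes -1; sign now +1
(14159/1051): 14159 mod 1051 = 496, so (14159/1051) = (496/1051)
factor out 2^4: 496 = 2^4·31; with 1051 mod 8 = 3, (2/1051) = -1; sign now +1; continue with (31/1051)
flip (31/1051) -> (1051/31): both odd, 31 mod 4 = 3, 1051 mod 4 = 3, so the flip contributes -1; sign now -1
(1051/31): 1051 mod 31 = 28, so (1051/31) = (28/31)
factor out 2^2: 28 = 2^2·7; with 31 mod 8 = 7, (2/31) = +1; sign now -1; continue with (7/31)
flip (7/31) -> (31/7): both odd, 7 mod 4 = 3, 31 mod 4 = 3, so the flip contributes -1; sign now +1
(31/7): 31 mod 7 = 3, so (31/7) = (3/7)
flip (3/7) -> (7/3): both odd, 3 mod 4 = 3, 7 mod 4 = 3, so the flip contributes -1; sign now -1
(7/3): 7 mod 3 = 1, so (7/3) = (1/3)
reached (1/3) = 1, so the symbol is -1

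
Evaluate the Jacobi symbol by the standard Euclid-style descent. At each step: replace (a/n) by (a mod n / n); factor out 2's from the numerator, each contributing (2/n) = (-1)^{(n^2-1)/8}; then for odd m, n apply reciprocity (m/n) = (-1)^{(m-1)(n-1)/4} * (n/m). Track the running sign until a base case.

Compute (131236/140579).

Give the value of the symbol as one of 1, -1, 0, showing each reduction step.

1

factor out 2^2: 131236 = 2^2·32809; with 140579 mod 8 = 3, (2/140579) = -1; sign now +1; continue with (32809/140579)
flip (32809/140579) -> (140579/32809): both odd, 32809 mod 4 = 1, 140579 mod 4 = 3, so the flip contributes +1; sign now +1
(140579/32809): 140579 mod 32809 = 9343, so (140579/32809) = (9343/32809)
flip (9343/32809) -> (32809/9343): both odd, 9343 mod 4 = 3, 32809 mod 4 = 1, so the flip contributes +1; sign now +1
(32809/9343): 32809 mod 9343 = 4780, so (32809/9343) = (4780/9343)
factor out 2^2: 4780 = 2^2·1195; with 9343 mod 8 = 7, (2/9343) = +1; sign now +1; continue with (1195/9343)
flip (1195/9343) -> (9343/1195): both odd, 1195 mod 4 = 3, 9343 mod 4 = 3, so the flip contributes -1; sign now -1
(9343/1195): 9343 mod 1195 = 978, so (9343/1195) = (978/1195)
factor out 2^1: 978 = 2^1·489; with 1195 mod 8 = 3, (2/1195) = -1; sign now +1; continue with (489/1195)
flip (489/1195) -> (1195/489): both odd, 489 mod 4 = 1, 1195 mod 4 = 3, so the flip contributes +1; sign now +1
(1195/489): 1195 mod 489 = 217, so (1195/489) = (217/489)
flip (217/489) -> (489/217): both odd, 217 mod 4 = 1, 489 mod 4 = 1, so the flip contributes +1; sign now +1
(489/217): 489 mod 217 = 55, so (489/217) = (55/217)
flip (55/217) -> (217/55): both odd, 55 mod 4 = 3, 217 mod 4 = 1, so the flip contributes +1; sign now +1
(217/55): 217 mod 55 = 52, so (217/55) = (52/55)
factor out 2^2: 52 = 2^2·13; with 55 mod 8 = 7, (2/55) = +1; sign now +1; continue with (13/55)
flip (13/55) -> (55/13): both odd, 13 mod 4 = 1, 55 mod 4 = 3, so the flip contributes +1; sign now +1
(55/13): 55 mod 13 = 3, so (55/13) = (3/13)
flip (3/13) -> (13/3): both odd, 3 mod 4 = 3, 13 mod 4 = 1, so the flip contributes +1; sign now +1
(13/3): 13 mod 3 = 1, so (13/3) = (1/3)
reached (1/3) = 1, so the symbol is +1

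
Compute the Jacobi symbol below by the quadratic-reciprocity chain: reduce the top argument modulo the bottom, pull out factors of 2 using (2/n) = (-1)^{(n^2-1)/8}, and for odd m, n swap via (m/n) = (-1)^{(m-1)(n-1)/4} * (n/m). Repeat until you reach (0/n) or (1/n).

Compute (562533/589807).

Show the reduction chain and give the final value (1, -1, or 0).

reciprocity: (562533/589807) = +1·(589807/562533) since 562533 mod 4 = 1, 589807 mod 4 = 3; sign now +1
(589807/562533) = (27274/562533)   [reduce mod 562533]
27274 = 2^1·13637; (2/562533) = -1 since 562533 mod 8 = 5, so (27274/562533) = (-1)^1·(13637/562533); sign now -1
reciprocity: (13637/562533) = +1·(562533/13637) since 13637 mod 4 = 1, 562533 mod 4 = 1; sign now -1
(562533/13637) = (3416/13637)   [reduce mod 13637]
3416 = 2^3·427; (2/13637) = -1 since 13637 mod 8 = 5, so (3416/13637) = (-1)^3·(427/13637); sign now +1
reciprocity: (427/13637) = +1·(13637/427) since 427 mod 4 = 3, 13637 mod 4 = 1; sign now +1
(13637/427) = (400/427)   [reduce mod 427]
400 = 2^4·25; (2/427) = -1 since 427 mod 8 = 3, so (400/427) = (-1)^4·(25/427); sign now +1
reciprocity: (25/427) = +1·(427/25) since 25 mod 4 = 1, 427 mod 4 = 3; sign now +1
(427/25) = (2/25)   [reduce mod 25]
2 = 2^1·1; (2/25) = +1 since 25 mod 8 = 1, so (2/25) = (+1)^1·(1/25); sign now +1
(1/25) = 1; final value = sign = +1

1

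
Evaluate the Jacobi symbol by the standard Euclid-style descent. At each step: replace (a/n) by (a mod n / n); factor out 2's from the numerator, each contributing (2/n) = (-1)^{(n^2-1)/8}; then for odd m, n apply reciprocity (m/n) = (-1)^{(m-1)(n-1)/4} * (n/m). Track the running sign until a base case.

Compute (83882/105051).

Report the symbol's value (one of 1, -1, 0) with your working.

1

83882 = 2^1·41941; (2/105051) = -1 since 105051 mod 8 = 3, so (83882/105051) = (-1)^1·(41941/105051); sign now -1
reciprocity: (41941/105051) = +1·(105051/41941) since 41941 mod 4 = 1, 105051 mod 4 = 3; sign now -1
(105051/41941) = (21169/41941)   [reduce mod 41941]
reciprocity: (21169/41941) = +1·(41941/21169) since 21169 mod 4 = 1, 41941 mod 4 = 1; sign now -1
(41941/21169) = (20772/21169)   [reduce mod 21169]
20772 = 2^2·5193; (2/21169) = +1 since 21169 mod 8 = 1, so (20772/21169) = (+1)^2·(5193/21169); sign now -1
reciprocity: (5193/21169) = +1·(21169/5193) since 5193 mod 4 = 1, 21169 mod 4 = 1; sign now -1
(21169/5193) = (397/5193)   [reduce mod 5193]
reciprocity: (397/5193) = +1·(5193/397) since 397 mod 4 = 1, 5193 mod 4 = 1; sign now -1
(5193/397) = (32/397)   [reduce mod 397]
32 = 2^5·1; (2/397) = -1 since 397 mod 8 = 5, so (32/397) = (-1)^5·(1/397); sign now +1
(1/397) = 1; final value = sign = +1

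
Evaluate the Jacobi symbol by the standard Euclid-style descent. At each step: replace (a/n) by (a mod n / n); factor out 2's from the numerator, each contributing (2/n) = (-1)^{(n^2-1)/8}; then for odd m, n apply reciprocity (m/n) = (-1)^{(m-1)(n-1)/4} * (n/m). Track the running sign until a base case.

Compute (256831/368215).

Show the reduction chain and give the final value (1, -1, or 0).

reciprocity: (256831/368215) = -1·(368215/256831) since 256831 mod 4 = 3, 368215 mod 4 = 3; sign now -1
(368215/256831) = (111384/256831)   [reduce mod 256831]
111384 = 2^3·13923; (2/256831) = +1 since 256831 mod 8 = 7, so (111384/256831) = (+1)^3·(13923/256831); sign now -1
reciprocity: (13923/256831) = -1·(256831/13923) since 13923 mod 4 = 3, 256831 mod 4 = 3; sign now +1
(256831/13923) = (6217/13923)   [reduce mod 13923]
reciprocity: (6217/13923) = +1·(13923/6217) since 6217 mod 4 = 1, 13923 mod 4 = 3; sign now +1
(13923/6217) = (1489/6217)   [reduce mod 6217]
reciprocity: (1489/6217) = +1·(6217/1489) since 1489 mod 4 = 1, 6217 mod 4 = 1; sign now +1
(6217/1489) = (261/1489)   [reduce mod 1489]
reciprocity: (261/1489) = +1·(1489/261) since 261 mod 4 = 1, 1489 mod 4 = 1; sign now +1
(1489/261) = (184/261)   [reduce mod 261]
184 = 2^3·23; (2/261) = -1 since 261 mod 8 = 5, so (184/261) = (-1)^3·(23/261); sign now -1
reciprocity: (23/261) = +1·(261/23) since 23 mod 4 = 3, 261 mod 4 = 1; sign now -1
(261/23) = (8/23)   [reduce mod 23]
8 = 2^3·1; (2/23) = +1 since 23 mod 8 = 7, so (8/23) = (+1)^3·(1/23); sign now -1
(1/23) = 1; final value = sign = -1

-1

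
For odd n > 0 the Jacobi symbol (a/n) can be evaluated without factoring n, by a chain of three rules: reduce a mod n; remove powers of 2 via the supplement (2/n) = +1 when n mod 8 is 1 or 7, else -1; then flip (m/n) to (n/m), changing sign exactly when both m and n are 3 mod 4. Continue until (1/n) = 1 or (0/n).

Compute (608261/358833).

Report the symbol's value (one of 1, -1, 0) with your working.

-1

(608261/358833) = (249428/358833)   [reduce mod 358833]
249428 = 2^2·62357; (2/358833) = +1 since 358833 mod 8 = 1, so (249428/358833) = (+1)^2·(62357/358833); sign now +1
reciprocity: (62357/358833) = +1·(358833/62357) since 62357 mod 4 = 1, 358833 mod 4 = 1; sign now +1
(358833/62357) = (47048/62357)   [reduce mod 62357]
47048 = 2^3·5881; (2/62357) = -1 since 62357 mod 8 = 5, so (47048/62357) = (-1)^3·(5881/62357); sign now -1
reciprocity: (5881/62357) = +1·(62357/5881) since 5881 mod 4 = 1, 62357 mod 4 = 1; sign now -1
(62357/5881) = (3547/5881)   [reduce mod 5881]
reciprocity: (3547/5881) = +1·(5881/3547) since 3547 mod 4 = 3, 5881 mod 4 = 1; sign now -1
(5881/3547) = (2334/3547)   [reduce mod 3547]
2334 = 2^1·1167; (2/3547) = -1 since 3547 mod 8 = 3, so (2334/3547) = (-1)^1·(1167/3547); sign now +1
reciprocity: (1167/3547) = -1·(3547/1167) since 1167 mod 4 = 3, 3547 mod 4 = 3; sign now -1
(3547/1167) = (46/1167)   [reduce mod 1167]
46 = 2^1·23; (2/1167) = +1 since 1167 mod 8 = 7, so (46/1167) = (+1)^1·(23/1167); sign now -1
reciprocity: (23/1167) = -1·(1167/23) since 23 mod 4 = 3, 1167 mod 4 = 3; sign now +1
(1167/23) = (17/23)   [reduce mod 23]
reciprocity: (17/23) = +1·(23/17) since 17 mod 4 = 1, 23 mod 4 = 3; sign now +1
(23/17) = (6/17)   [reduce mod 17]
6 = 2^1·3; (2/17) = +1 since 17 mod 8 = 1, so (6/17) = (+1)^1·(3/17); sign now +1
reciprocity: (3/17) = +1·(17/3) since 3 mod 4 = 3, 17 mod 4 = 1; sign now +1
(17/3) = (2/3)   [reduce mod 3]
2 = 2^1·1; (2/3) = -1 since 3 mod 8 = 3, so (2/3) = (-1)^1·(1/3); sign now -1
(1/3) = 1; final value = sign = -1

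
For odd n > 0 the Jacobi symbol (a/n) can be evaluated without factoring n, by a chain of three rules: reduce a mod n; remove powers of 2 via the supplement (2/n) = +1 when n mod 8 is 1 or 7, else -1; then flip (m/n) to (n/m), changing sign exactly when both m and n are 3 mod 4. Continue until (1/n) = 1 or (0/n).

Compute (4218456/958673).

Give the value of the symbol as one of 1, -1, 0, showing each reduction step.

-1

(4218456/958673) = (383764/958673)   [reduce mod 958673]
383764 = 2^2·95941; (2/958673) = +1 since 958673 mod 8 = 1, so (383764/958673) = (+1)^2·(95941/958673); sign now +1
reciprocity: (95941/958673) = +1·(958673/95941) since 95941 mod 4 = 1, 958673 mod 4 = 1; sign now +1
(958673/95941) = (95204/95941)   [reduce mod 95941]
95204 = 2^2·23801; (2/95941) = -1 since 95941 mod 8 = 5, so (95204/95941) = (-1)^2·(23801/95941); sign now +1
reciprocity: (23801/95941) = +1·(95941/23801) since 23801 mod 4 = 1, 95941 mod 4 = 1; sign now +1
(95941/23801) = (737/23801)   [reduce mod 23801]
reciprocity: (737/23801) = +1·(23801/737) since 737 mod 4 = 1, 23801 mod 4 = 1; sign now +1
(23801/737) = (217/737)   [reduce mod 737]
reciprocity: (217/737) = +1·(737/217) since 217 mod 4 = 1, 737 mod 4 = 1; sign now +1
(737/217) = (86/217)   [reduce mod 217]
86 = 2^1·43; (2/217) = +1 since 217 mod 8 = 1, so (86/217) = (+1)^1·(43/217); sign now +1
reciprocity: (43/217) = +1·(217/43) since 43 mod 4 = 3, 217 mod 4 = 1; sign now +1
(217/43) = (2/43)   [reduce mod 43]
2 = 2^1·1; (2/43) = -1 since 43 mod 8 = 3, so (2/43) = (-1)^1·(1/43); sign now -1
(1/43) = 1; final value = sign = -1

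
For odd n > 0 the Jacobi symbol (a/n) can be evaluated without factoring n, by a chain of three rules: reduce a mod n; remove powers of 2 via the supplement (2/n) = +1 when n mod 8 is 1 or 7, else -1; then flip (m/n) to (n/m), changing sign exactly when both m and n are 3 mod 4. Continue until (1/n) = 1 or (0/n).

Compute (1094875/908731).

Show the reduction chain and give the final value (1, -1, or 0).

1

(1094875/908731): 1094875 mod 908731 = 186144, so (1094875/908731) = (186144/908731)
factor out 2^5: 186144 = 2^5·5817; with 908731 mod 8 = 3, (2/908731) = -1; sign now -1; continue with (5817/908731)
flip (5817/908731) -> (908731/5817): both odd, 5817 mod 4 = 1, 908731 mod 4 = 3, so the flip contributes +1; sign now -1
(908731/5817): 908731 mod 5817 = 1279, so (908731/5817) = (1279/5817)
flip (1279/5817) -> (5817/1279): both odd, 1279 mod 4 = 3, 5817 mod 4 = 1, so the flip contributes +1; sign now -1
(5817/1279): 5817 mod 1279 = 701, so (5817/1279) = (701/1279)
flip (701/1279) -> (1279/701): both odd, 701 mod 4 = 1, 1279 mod 4 = 3, so the flip contributes +1; sign now -1
(1279/701): 1279 mod 701 = 578, so (1279/701) = (578/701)
factor out 2^1: 578 = 2^1·289; with 701 mod 8 = 5, (2/701) = -1; sign now +1; continue with (289/701)
flip (289/701) -> (701/289): both odd, 289 mod 4 = 1, 701 mod 4 = 1, so the flip contributes +1; sign now +1
(701/289): 701 mod 289 = 123, so (701/289) = (123/289)
flip (123/289) -> (289/123): both odd, 123 mod 4 = 3, 289 mod 4 = 1, so the flip contributes +1; sign now +1
(289/123): 289 mod 123 = 43, so (289/123) = (43/123)
flip (43/123) -> (123/43): both odd, 43 mod 4 = 3, 123 mod 4 = 3, so the flip contributes -1; sign now -1
(123/43): 123 mod 43 = 37, so (123/43) = (37/43)
flip (37/43) -> (43/37): both odd, 37 mod 4 = 1, 43 mod 4 = 3, so the flip contributes +1; sign now -1
(43/37): 43 mod 37 = 6, so (43/37) = (6/37)
factor out 2^1: 6 = 2^1·3; with 37 mod 8 = 5, (2/37) = -1; sign now +1; continue with (3/37)
flip (3/37) -> (37/3): both odd, 3 mod 4 = 3, 37 mod 4 = 1, so the flip contributes +1; sign now +1
(37/3): 37 mod 3 = 1, so (37/3) = (1/3)
reached (1/3) = 1, so the symbol is +1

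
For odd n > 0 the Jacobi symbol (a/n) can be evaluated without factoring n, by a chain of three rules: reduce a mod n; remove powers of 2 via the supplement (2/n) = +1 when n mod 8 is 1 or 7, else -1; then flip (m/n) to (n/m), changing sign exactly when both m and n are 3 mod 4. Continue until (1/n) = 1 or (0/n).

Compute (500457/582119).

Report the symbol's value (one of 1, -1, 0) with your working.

flip (500457/582119) -> (582119/500457): both odd, 500457 mod 4 = 1, 582119 mod 4 = 3, so the flip contributes +1; sign now +1
(582119/500457): 582119 mod 500457 = 81662, so (582119/500457) = (81662/500457)
factor out 2^1: 81662 = 2^1·40831; with 500457 mod 8 = 1, (2/500457) = +1; sign now +1; continue with (40831/500457)
flip (40831/500457) -> (500457/40831): both odd, 40831 mod 4 = 3, 500457 mod 4 = 1, so the flip contributes +1; sign now +1
(500457/40831): 500457 mod 40831 = 10485, so (500457/40831) = (10485/40831)
flip (10485/40831) -> (40831/10485): both odd, 10485 mod 4 = 1, 40831 mod 4 = 3, so the flip contributes +1; sign now +1
(40831/10485): 40831 mod 10485 = 9376, so (40831/10485) = (9376/10485)
factor out 2^5: 9376 = 2^5·293; with 10485 mod 8 = 5, (2/10485) = -1; sign now -1; continue with (293/10485)
flip (293/10485) -> (10485/293): both odd, 293 mod 4 = 1, 10485 mod 4 = 1, so the flip contributes +1; sign now -1
(10485/293): 10485 mod 293 = 230, so (10485/293) = (230/293)
factor out 2^1: 230 = 2^1·115; with 293 mod 8 = 5, (2/293) = -1; sign now +1; continue with (115/293)
flip (115/293) -> (293/115): both odd, 115 mod 4 = 3, 293 mod 4 = 1, so the flip contributes +1; sign now +1
(293/115): 293 mod 115 = 63, so (293/115) = (63/115)
flip (63/115) -> (115/63): both odd, 63 mod 4 = 3, 115 mod 4 = 3, so the flip contributes -1; sign now -1
(115/63): 115 mod 63 = 52, so (115/63) = (52/63)
factor out 2^2: 52 = 2^2·13; with 63 mod 8 = 7, (2/63) = +1; sign now -1; continue with (13/63)
flip (13/63) -> (63/13): both odd, 13 mod 4 = 1, 63 mod 4 = 3, so the flip contributes +1; sign now -1
(63/13): 63 mod 13 = 11, so (63/13) = (11/13)
flip (11/13) -> (13/11): both odd, 11 mod 4 = 3, 13 mod 4 = 1, so the flip contributes +1; sign now -1
(13/11): 13 mod 11 = 2, so (13/11) = (2/11)
factor out 2^1: 2 = 2^1·1; with 11 mod 8 = 3, (2/11) = -1; sign now +1; continue with (1/11)
reached (1/11) = 1, so the symbol is +1

1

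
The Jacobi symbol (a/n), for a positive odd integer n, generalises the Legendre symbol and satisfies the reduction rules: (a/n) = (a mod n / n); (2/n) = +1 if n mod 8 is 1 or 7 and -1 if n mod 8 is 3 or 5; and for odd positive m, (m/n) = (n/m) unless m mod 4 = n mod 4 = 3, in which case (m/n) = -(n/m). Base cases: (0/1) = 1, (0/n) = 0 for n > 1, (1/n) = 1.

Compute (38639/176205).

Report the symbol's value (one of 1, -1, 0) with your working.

1

reciprocity: (38639/176205) = +1·(176205/38639) since 38639 mod 4 = 3, 176205 mod 4 = 1; sign now +1
(176205/38639) = (21649/38639)   [reduce mod 38639]
reciprocity: (21649/38639) = +1·(38639/21649) since 21649 mod 4 = 1, 38639 mod 4 = 3; sign now +1
(38639/21649) = (16990/21649)   [reduce mod 21649]
16990 = 2^1·8495; (2/21649) = +1 since 21649 mod 8 = 1, so (16990/21649) = (+1)^1·(8495/21649); sign now +1
reciprocity: (8495/21649) = +1·(21649/8495) since 8495 mod 4 = 3, 21649 mod 4 = 1; sign now +1
(21649/8495) = (4659/8495)   [reduce mod 8495]
reciprocity: (4659/8495) = -1·(8495/4659) since 4659 mod 4 = 3, 8495 mod 4 = 3; sign now -1
(8495/4659) = (3836/4659)   [reduce mod 4659]
3836 = 2^2·959; (2/4659) = -1 since 4659 mod 8 = 3, so (3836/4659) = (-1)^2·(959/4659); sign now -1
reciprocity: (959/4659) = -1·(4659/959) since 959 mod 4 = 3, 4659 mod 4 = 3; sign now +1
(4659/959) = (823/959)   [reduce mod 959]
reciprocity: (823/959) = -1·(959/823) since 823 mod 4 = 3, 959 mod 4 = 3; sign now -1
(959/823) = (136/823)   [reduce mod 823]
136 = 2^3·17; (2/823) = +1 since 823 mod 8 = 7, so (136/823) = (+1)^3·(17/823); sign now -1
reciprocity: (17/823) = +1·(823/17) since 17 mod 4 = 1, 823 mod 4 = 3; sign now -1
(823/17) = (7/17)   [reduce mod 17]
reciprocity: (7/17) = +1·(17/7) since 7 mod 4 = 3, 17 mod 4 = 1; sign now -1
(17/7) = (3/7)   [reduce mod 7]
reciprocity: (3/7) = -1·(7/3) since 3 mod 4 = 3, 7 mod 4 = 3; sign now +1
(7/3) = (1/3)   [reduce mod 3]
(1/3) = 1; final value = sign = +1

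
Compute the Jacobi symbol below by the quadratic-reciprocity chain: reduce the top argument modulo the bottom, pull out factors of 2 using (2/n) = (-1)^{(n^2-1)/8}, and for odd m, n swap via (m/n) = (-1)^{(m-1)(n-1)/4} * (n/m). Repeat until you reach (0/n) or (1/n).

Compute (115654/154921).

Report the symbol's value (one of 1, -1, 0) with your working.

115654 = 2^1·57827; (2/154921) = +1 since 154921 mod 8 = 1, so (115654/154921) = (+1)^1·(57827/154921); sign now +1
reciprocity: (57827/154921) = +1·(154921/57827) since 57827 mod 4 = 3, 154921 mod 4 = 1; sign now +1
(154921/57827) = (39267/57827)   [reduce mod 57827]
reciprocity: (39267/57827) = -1·(57827/39267) since 39267 mod 4 = 3, 57827 mod 4 = 3; sign now -1
(57827/39267) = (18560/39267)   [reduce mod 39267]
18560 = 2^7·145; (2/39267) = -1 since 39267 mod 8 = 3, so (18560/39267) = (-1)^7·(145/39267); sign now +1
reciprocity: (145/39267) = +1·(39267/145) since 145 mod 4 = 1, 39267 mod 4 = 3; sign now +1
(39267/145) = (117/145)   [reduce mod 145]
reciprocity: (117/145) = +1·(145/117) since 117 mod 4 = 1, 145 mod 4 = 1; sign now +1
(145/117) = (28/117)   [reduce mod 117]
28 = 2^2·7; (2/117) = -1 since 117 mod 8 = 5, so (28/117) = (-1)^2·(7/117); sign now +1
reciprocity: (7/117) = +1·(117/7) since 7 mod 4 = 3, 117 mod 4 = 1; sign now +1
(117/7) = (5/7)   [reduce mod 7]
reciprocity: (5/7) = +1·(7/5) since 5 mod 4 = 1, 7 mod 4 = 3; sign now +1
(7/5) = (2/5)   [reduce mod 5]
2 = 2^1·1; (2/5) = -1 since 5 mod 8 = 5, so (2/5) = (-1)^1·(1/5); sign now -1
(1/5) = 1; final value = sign = -1

-1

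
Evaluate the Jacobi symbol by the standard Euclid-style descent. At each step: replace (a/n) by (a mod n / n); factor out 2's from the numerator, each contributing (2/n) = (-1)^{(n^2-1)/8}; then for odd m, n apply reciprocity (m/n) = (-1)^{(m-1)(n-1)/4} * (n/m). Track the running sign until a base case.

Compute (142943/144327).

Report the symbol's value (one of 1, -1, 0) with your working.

1

reciprocity: (142943/144327) = -1·(144327/142943) since 142943 mod 4 = 3, 144327 mod 4 = 3; sign now -1
(144327/142943) = (1384/142943)   [reduce mod 142943]
1384 = 2^3·173; (2/142943) = +1 since 142943 mod 8 = 7, so (1384/142943) = (+1)^3·(173/142943); sign now -1
reciprocity: (173/142943) = +1·(142943/173) since 173 mod 4 = 1, 142943 mod 4 = 3; sign now -1
(142943/173) = (45/173)   [reduce mod 173]
reciprocity: (45/173) = +1·(173/45) since 45 mod 4 = 1, 173 mod 4 = 1; sign now -1
(173/45) = (38/45)   [reduce mod 45]
38 = 2^1·19; (2/45) = -1 since 45 mod 8 = 5, so (38/45) = (-1)^1·(19/45); sign now +1
reciprocity: (19/45) = +1·(45/19) since 19 mod 4 = 3, 45 mod 4 = 1; sign now +1
(45/19) = (7/19)   [reduce mod 19]
reciprocity: (7/19) = -1·(19/7) since 7 mod 4 = 3, 19 mod 4 = 3; sign now -1
(19/7) = (5/7)   [reduce mod 7]
reciprocity: (5/7) = +1·(7/5) since 5 mod 4 = 1, 7 mod 4 = 3; sign now -1
(7/5) = (2/5)   [reduce mod 5]
2 = 2^1·1; (2/5) = -1 since 5 mod 8 = 5, so (2/5) = (-1)^1·(1/5); sign now +1
(1/5) = 1; final value = sign = +1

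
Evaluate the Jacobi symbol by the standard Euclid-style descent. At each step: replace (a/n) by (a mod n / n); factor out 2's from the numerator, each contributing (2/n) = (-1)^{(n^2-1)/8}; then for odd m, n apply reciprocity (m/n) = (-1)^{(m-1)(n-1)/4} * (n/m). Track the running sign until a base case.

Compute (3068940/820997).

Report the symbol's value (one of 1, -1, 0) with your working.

-1

(3068940/820997) = (605949/820997)   [reduce mod 820997]
reciprocity: (605949/820997) = +1·(820997/605949) since 605949 mod 4 = 1, 820997 mod 4 = 1; sign now +1
(820997/605949) = (215048/605949)   [reduce mod 605949]
215048 = 2^3·26881; (2/605949) = -1 since 605949 mod 8 = 5, so (215048/605949) = (-1)^3·(26881/605949); sign now -1
reciprocity: (26881/605949) = +1·(605949/26881) since 26881 mod 4 = 1, 605949 mod 4 = 1; sign now -1
(605949/26881) = (14567/26881)   [reduce mod 26881]
reciprocity: (14567/26881) = +1·(26881/14567) since 14567 mod 4 = 3, 26881 mod 4 = 1; sign now -1
(26881/14567) = (12314/14567)   [reduce mod 14567]
12314 = 2^1·6157; (2/14567) = +1 since 14567 mod 8 = 7, so (12314/14567) = (+1)^1·(6157/14567); sign now -1
reciprocity: (6157/14567) = +1·(14567/6157) since 6157 mod 4 = 1, 14567 mod 4 = 3; sign now -1
(14567/6157) = (2253/6157)   [reduce mod 6157]
reciprocity: (2253/6157) = +1·(6157/2253) since 2253 mod 4 = 1, 6157 mod 4 = 1; sign now -1
(6157/2253) = (1651/2253)   [reduce mod 2253]
reciprocity: (1651/2253) = +1·(2253/1651) since 1651 mod 4 = 3, 2253 mod 4 = 1; sign now -1
(2253/1651) = (602/1651)   [reduce mod 1651]
602 = 2^1·301; (2/1651) = -1 since 1651 mod 8 = 3, so (602/1651) = (-1)^1·(301/1651); sign now +1
reciprocity: (301/1651) = +1·(1651/301) since 301 mod 4 = 1, 1651 mod 4 = 3; sign now +1
(1651/301) = (146/301)   [reduce mod 301]
146 = 2^1·73; (2/301) = -1 since 301 mod 8 = 5, so (146/301) = (-1)^1·(73/301); sign now -1
reciprocity: (73/301) = +1·(301/73) since 73 mod 4 = 1, 301 mod 4 = 1; sign now -1
(301/73) = (9/73)   [reduce mod 73]
reciprocity: (9/73) = +1·(73/9) since 9 mod 4 = 1, 73 mod 4 = 1; sign now -1
(73/9) = (1/9)   [reduce mod 9]
(1/9) = 1; final value = sign = -1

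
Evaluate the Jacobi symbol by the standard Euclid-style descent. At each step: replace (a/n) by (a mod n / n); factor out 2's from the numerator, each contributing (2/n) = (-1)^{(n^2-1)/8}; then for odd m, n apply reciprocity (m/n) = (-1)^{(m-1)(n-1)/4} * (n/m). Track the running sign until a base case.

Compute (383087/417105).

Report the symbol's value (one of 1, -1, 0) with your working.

reciprocity: (383087/417105) = +1·(417105/383087) since 383087 mod 4 = 3, 417105 mod 4 = 1; sign now +1
(417105/383087) = (34018/383087)   [reduce mod 383087]
34018 = 2^1·17009; (2/383087) = +1 since 383087 mod 8 = 7, so (34018/383087) = (+1)^1·(17009/383087); sign now +1
reciprocity: (17009/383087) = +1·(383087/17009) since 17009 mod 4 = 1, 383087 mod 4 = 3; sign now +1
(383087/17009) = (8889/17009)   [reduce mod 17009]
reciprocity: (8889/17009) = +1·(17009/8889) since 8889 mod 4 = 1, 17009 mod 4 = 1; sign now +1
(17009/8889) = (8120/8889)   [reduce mod 8889]
8120 = 2^3·1015; (2/8889) = +1 since 8889 mod 8 = 1, so (8120/8889) = (+1)^3·(1015/8889); sign now +1
reciprocity: (1015/8889) = +1·(8889/1015) since 1015 mod 4 = 3, 8889 mod 4 = 1; sign now +1
(8889/1015) = (769/1015)   [reduce mod 1015]
reciprocity: (769/1015) = +1·(1015/769) since 769 mod 4 = 1, 1015 mod 4 = 3; sign now +1
(1015/769) = (246/769)   [reduce mod 769]
246 = 2^1·123; (2/769) = +1 since 769 mod 8 = 1, so (246/769) = (+1)^1·(123/769); sign now +1
reciprocity: (123/769) = +1·(769/123) since 123 mod 4 = 3, 769 mod 4 = 1; sign now +1
(769/123) = (31/123)   [reduce mod 123]
reciprocity: (31/123) = -1·(123/31) since 31 mod 4 = 3, 123 mod 4 = 3; sign now -1
(123/31) = (30/31)   [reduce mod 31]
30 = 2^1·15; (2/31) = +1 since 31 mod 8 = 7, so (30/31) = (+1)^1·(15/31); sign now -1
reciprocity: (15/31) = -1·(31/15) since 15 mod 4 = 3, 31 mod 4 = 3; sign now +1
(31/15) = (1/15)   [reduce mod 15]
(1/15) = 1; final value = sign = +1

1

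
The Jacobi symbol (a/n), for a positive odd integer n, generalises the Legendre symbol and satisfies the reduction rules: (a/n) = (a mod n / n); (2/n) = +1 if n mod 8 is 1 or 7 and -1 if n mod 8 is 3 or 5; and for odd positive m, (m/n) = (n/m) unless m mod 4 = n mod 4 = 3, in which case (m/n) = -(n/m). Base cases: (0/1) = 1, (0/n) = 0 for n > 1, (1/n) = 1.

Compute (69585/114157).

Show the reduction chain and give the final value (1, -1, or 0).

reciprocity: (69585/114157) = +1·(114157/69585) since 69585 mod 4 = 1, 114157 mod 4 = 1; sign now +1
(114157/69585) = (44572/69585)   [reduce mod 69585]
44572 = 2^2·11143; (2/69585) = +1 since 69585 mod 8 = 1, so (44572/69585) = (+1)^2·(11143/69585); sign now +1
reciprocity: (11143/69585) = +1·(69585/11143) since 11143 mod 4 = 3, 69585 mod 4 = 1; sign now +1
(69585/11143) = (2727/11143)   [reduce mod 11143]
reciprocity: (2727/11143) = -1·(11143/2727) since 2727 mod 4 = 3, 11143 mod 4 = 3; sign now -1
(11143/2727) = (235/2727)   [reduce mod 2727]
reciprocity: (235/2727) = -1·(2727/235) since 235 mod 4 = 3, 2727 mod 4 = 3; sign now +1
(2727/235) = (142/235)   [reduce mod 235]
142 = 2^1·71; (2/235) = -1 since 235 mod 8 = 3, so (142/235) = (-1)^1·(71/235); sign now -1
reciprocity: (71/235) = -1·(235/71) since 71 mod 4 = 3, 235 mod 4 = 3; sign now +1
(235/71) = (22/71)   [reduce mod 71]
22 = 2^1·11; (2/71) = +1 since 71 mod 8 = 7, so (22/71) = (+1)^1·(11/71); sign now +1
reciprocity: (11/71) = -1·(71/11) since 11 mod 4 = 3, 71 mod 4 = 3; sign now -1
(71/11) = (5/11)   [reduce mod 11]
reciprocity: (5/11) = +1·(11/5) since 5 mod 4 = 1, 11 mod 4 = 3; sign now -1
(11/5) = (1/5)   [reduce mod 5]
(1/5) = 1; final value = sign = -1

-1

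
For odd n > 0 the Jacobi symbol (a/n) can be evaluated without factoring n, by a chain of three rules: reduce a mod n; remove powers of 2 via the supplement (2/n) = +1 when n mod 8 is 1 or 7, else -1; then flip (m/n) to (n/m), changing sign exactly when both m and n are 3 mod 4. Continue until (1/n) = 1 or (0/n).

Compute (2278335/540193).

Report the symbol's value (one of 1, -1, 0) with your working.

(2278335/540193) = (117563/540193)   [reduce mod 540193]
reciprocity: (117563/540193) = +1·(540193/117563) since 117563 mod 4 = 3, 540193 mod 4 = 1; sign now +1
(540193/117563) = (69941/117563)   [reduce mod 117563]
reciprocity: (69941/117563) = +1·(117563/69941) since 69941 mod 4 = 1, 117563 mod 4 = 3; sign now +1
(117563/69941) = (47622/69941)   [reduce mod 69941]
47622 = 2^1·23811; (2/69941) = -1 since 69941 mod 8 = 5, so (47622/69941) = (-1)^1·(23811/69941); sign now -1
reciprocity: (23811/69941) = +1·(69941/23811) since 23811 mod 4 = 3, 69941 mod 4 = 1; sign now -1
(69941/23811) = (22319/23811)   [reduce mod 23811]
reciprocity: (22319/23811) = -1·(23811/22319) since 22319 mod 4 = 3, 23811 mod 4 = 3; sign now +1
(23811/22319) = (1492/22319)   [reduce mod 22319]
1492 = 2^2·373; (2/22319) = +1 since 22319 mod 8 = 7, so (1492/22319) = (+1)^2·(373/22319); sign now +1
reciprocity: (373/22319) = +1·(22319/373) since 373 mod 4 = 1, 22319 mod 4 = 3; sign now +1
(22319/373) = (312/373)   [reduce mod 373]
312 = 2^3·39; (2/373) = -1 since 373 mod 8 = 5, so (312/373) = (-1)^3·(39/373); sign now -1
reciprocity: (39/373) = +1·(373/39) since 39 mod 4 = 3, 373 mod 4 = 1; sign now -1
(373/39) = (22/39)   [reduce mod 39]
22 = 2^1·11; (2/39) = +1 since 39 mod 8 = 7, so (22/39) = (+1)^1·(11/39); sign now -1
reciprocity: (11/39) = -1·(39/11) since 11 mod 4 = 3, 39 mod 4 = 3; sign now +1
(39/11) = (6/11)   [reduce mod 11]
6 = 2^1·3; (2/11) = -1 since 11 mod 8 = 3, so (6/11) = (-1)^1·(3/11); sign now -1
reciprocity: (3/11) = -1·(11/3) since 3 mod 4 = 3, 11 mod 4 = 3; sign now +1
(11/3) = (2/3)   [reduce mod 3]
2 = 2^1·1; (2/3) = -1 since 3 mod 8 = 3, so (2/3) = (-1)^1·(1/3); sign now -1
(1/3) = 1; final value = sign = -1

-1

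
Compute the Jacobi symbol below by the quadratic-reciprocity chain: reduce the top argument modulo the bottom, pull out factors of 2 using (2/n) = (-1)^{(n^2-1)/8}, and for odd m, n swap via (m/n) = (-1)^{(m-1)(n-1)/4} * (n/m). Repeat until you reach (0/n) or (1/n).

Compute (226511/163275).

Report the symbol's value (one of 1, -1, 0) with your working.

(226511/163275): 226511 mod 163275 = 63236, so (226511/163275) = (63236/163275)
factor out 2^2: 63236 = 2^2·15809; with 163275 mod 8 = 3, (2/163275) = -1; sign now +1; continue with (15809/163275)
flip (15809/163275) -> (163275/15809): both odd, 15809 mod 4 = 1, 163275 mod 4 = 3, so the flip contributes +1; sign now +1
(163275/15809): 163275 mod 15809 = 5185, so (163275/15809) = (5185/15809)
flip (5185/15809) -> (15809/5185): both odd, 5185 mod 4 = 1, 15809 mod 4 = 1, so the flip contributes +1; sign now +1
(15809/5185): 15809 mod 5185 = 254, so (15809/5185) = (254/5185)
factor out 2^1: 254 = 2^1·127; with 5185 mod 8 = 1, (2/5185) = +1; sign now +1; continue with (127/5185)
flip (127/5185) -> (5185/127): both odd, 127 mod 4 = 3, 5185 mod 4 = 1, so the flip contributes +1; sign now +1
(5185/127): 5185 mod 127 = 105, so (5185/127) = (105/127)
flip (105/127) -> (127/105): both odd, 105 mod 4 = 1, 127 mod 4 = 3, so the flip contributes +1; sign now +1
(127/105): 127 mod 105 = 22, so (127/105) = (22/105)
factor out 2^1: 22 = 2^1·11; with 105 mod 8 = 1, (2/105) = +1; sign now +1; continue with (11/105)
flip (11/105) -> (105/11): both odd, 11 mod 4 = 3, 105 mod 4 = 1, so the flip contributes +1; sign now +1
(105/11): 105 mod 11 = 6, so (105/11) = (6/11)
factor out 2^1: 6 = 2^1·3; with 11 mod 8 = 3, (2/11) = -1; sign now -1; continue with (3/11)
flip (3/11) -> (11/3): both odd, 3 mod 4 = 3, 11 mod 4 = 3, so the flip contributes -1; sign now +1
(11/3): 11 mod 3 = 2, so (11/3) = (2/3)
factor out 2^1: 2 = 2^1·1; with 3 mod 8 = 3, (2/3) = -1; sign now -1; continue with (1/3)
reached (1/3) = 1, so the symbol is -1

-1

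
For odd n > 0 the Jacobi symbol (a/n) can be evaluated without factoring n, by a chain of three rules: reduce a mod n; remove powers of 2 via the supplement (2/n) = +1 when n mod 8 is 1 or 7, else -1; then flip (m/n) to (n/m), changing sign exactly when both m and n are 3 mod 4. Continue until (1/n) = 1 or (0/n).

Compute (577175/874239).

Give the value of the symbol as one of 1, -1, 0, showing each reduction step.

1

flip (577175/874239) -> (874239/577175): both odd, 577175 mod 4 = 3, 874239 mod 4 = 3, so the flip contributes -1; sign now -1
(874239/577175): 874239 mod 577175 = 297064, so (874239/577175) = (297064/577175)
factor out 2^3: 297064 = 2^3·37133; with 577175 mod 8 = 7, (2/577175) = +1; sign now -1; continue with (37133/577175)
flip (37133/577175) -> (577175/37133): both odd, 37133 mod 4 = 1, 577175 mod 4 = 3, so the flip contributes +1; sign now -1
(577175/37133): 577175 mod 37133 = 20180, so (577175/37133) = (20180/37133)
factor out 2^2: 20180 = 2^2·5045; with 37133 mod 8 = 5, (2/37133) = -1; sign now -1; continue with (5045/37133)
flip (5045/37133) -> (37133/5045): both odd, 5045 mod 4 = 1, 37133 mod 4 = 1, so the flip contributes +1; sign now -1
(37133/5045): 37133 mod 5045 = 1818, so (37133/5045) = (1818/5045)
factor out 2^1: 1818 = 2^1·909; with 5045 mod 8 = 5, (2/5045) = -1; sign now +1; continue with (909/5045)
flip (909/5045) -> (5045/909): both odd, 909 mod 4 = 1, 5045 mod 4 = 1, so the flip contributes +1; sign now +1
(5045/909): 5045 mod 909 = 500, so (5045/909) = (500/909)
factor out 2^2: 500 = 2^2·125; with 909 mod 8 = 5, (2/909) = -1; sign now +1; continue with (125/909)
flip (125/909) -> (909/125): both odd, 125 mod 4 = 1, 909 mod 4 = 1, so the flip contributes +1; sign now +1
(909/125): 909 mod 125 = 34, so (909/125) = (34/125)
factor out 2^1: 34 = 2^1·17; with 125 mod 8 = 5, (2/125) = -1; sign now -1; continue with (17/125)
flip (17/125) -> (125/17): both odd, 17 mod 4 = 1, 125 mod 4 = 1, so the flip contributes +1; sign now -1
(125/17): 125 mod 17 = 6, so (125/17) = (6/17)
factor out 2^1: 6 = 2^1·3; with 17 mod 8 = 1, (2/17) = +1; sign now -1; continue with (3/17)
flip (3/17) -> (17/3): both odd, 3 mod 4 = 3, 17 mod 4 = 1, so the flip contributes +1; sign now -1
(17/3): 17 mod 3 = 2, so (17/3) = (2/3)
factor out 2^1: 2 = 2^1·1; with 3 mod 8 = 3, (2/3) = -1; sign now +1; continue with (1/3)
reached (1/3) = 1, so the symbol is +1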